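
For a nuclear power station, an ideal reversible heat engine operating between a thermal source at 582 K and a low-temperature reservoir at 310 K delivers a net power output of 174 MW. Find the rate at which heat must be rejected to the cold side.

Q̇_C ≈ 198 MW

Carnot efficiency: η = 1 − T_C/T_H = 1 − 310.00/582.00 = 0.4674.
Since Q_C/Q_H = T_C/T_H and Q_H = W/η, Q_C = W·T_C/(T_H − T_C) = 174 × 310.00/272.00 = 198 MW.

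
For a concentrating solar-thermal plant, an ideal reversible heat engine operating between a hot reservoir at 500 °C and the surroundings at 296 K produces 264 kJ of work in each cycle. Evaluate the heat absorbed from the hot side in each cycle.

T_H = 500 °C → 500 + 273.15 = 773.15 K.
For a reversible engine, η = 1 − T_C/T_H = 1 − 296.00/773.15 = 0.6172.
Q_H = W/η = 264/0.6172 = 428 kJ.

Q_H ≈ 428 kJ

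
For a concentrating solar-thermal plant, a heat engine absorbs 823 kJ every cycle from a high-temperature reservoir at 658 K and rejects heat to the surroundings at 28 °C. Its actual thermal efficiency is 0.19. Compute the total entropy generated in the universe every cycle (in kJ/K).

T_C = 28 °C → 28 + 273.15 = 301.15 K.
W = η·Q_H = 0.19 × 823 = 156.4 kJ, so Q_C = Q_H − W = 666.6 kJ.
Entropy balance on the reservoirs: −Q_H/T_H = -1.251 kJ/K, +Q_C/T_C = 2.214 kJ/K.
ΔS_univ = −Q_H/T_H + Q_C/T_C = 0.9629 kJ/K (> 0, since η = 0.19 < η_Carnot = 0.542).

ΔS_univ ≈ 0.9629 kJ/K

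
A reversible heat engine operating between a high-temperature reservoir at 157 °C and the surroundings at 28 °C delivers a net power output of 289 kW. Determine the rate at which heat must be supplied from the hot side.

T_H = 157 °C → 157 + 273.15 = 430.15 K.
T_C = 28 °C → 28 + 273.15 = 301.15 K.
For a reversible engine, η = 1 − T_C/T_H = 1 − 301.15/430.15 = 0.2999.
Q_H = W/η = 289/0.2999 = 964 kW.

Q̇_H ≈ 964 kW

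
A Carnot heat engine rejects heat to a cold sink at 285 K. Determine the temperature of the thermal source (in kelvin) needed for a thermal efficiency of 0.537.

From η = 1 − T_C/T_H, solving for T_H gives T_H = T_C/(1 − η) = 285.00/(1 − 0.537) = 616 K.

T_H ≈ 616 K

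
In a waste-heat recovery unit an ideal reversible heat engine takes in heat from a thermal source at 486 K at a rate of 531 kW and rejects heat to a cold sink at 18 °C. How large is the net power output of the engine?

T_C = 18 °C → 18 + 273.15 = 291.15 K.
Carnot efficiency: η = 1 − T_C/T_H = 1 − 291.15/486.00 = 0.4009.
W = η·Q_H = 0.4009 × 531 = 213 kW.

Ẇ ≈ 213 kW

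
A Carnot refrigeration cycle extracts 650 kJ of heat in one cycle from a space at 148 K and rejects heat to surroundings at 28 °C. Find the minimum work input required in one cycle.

T_H = 28 °C → 28 + 273.15 = 301.15 K.
The reversible coefficient of performance is COP_R = T_C/(T_H − T_C) = 148.00/153.15 = 0.9664.
W = Q_C/COP_R = 650/0.9664 = 672.6 kJ.

W_in ≈ 672.6 kJ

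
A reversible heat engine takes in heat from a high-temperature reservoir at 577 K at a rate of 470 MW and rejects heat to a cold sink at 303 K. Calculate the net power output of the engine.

Ẇ ≈ 223 MW

The Carnot efficiency is η = 1 − T_C/T_H = 1 − 303.00/577.00 = 0.4749.
W = η·Q_H = 0.4749 × 470 = 223 MW.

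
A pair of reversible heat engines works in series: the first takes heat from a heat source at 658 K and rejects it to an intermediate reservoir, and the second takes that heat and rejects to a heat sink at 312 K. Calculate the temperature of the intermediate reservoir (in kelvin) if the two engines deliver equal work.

For reversible stages Q_m = Q_H·(T_m/T_H). Setting W₁ = Q_H(1 − T_m/T_H) equal to W₂ = Q_m(1 − T_C/T_m) = Q_H·(T_m − T_C)/T_H gives T_H − T_m = T_m − T_C, so T_m = (T_H + T_C)/2 = (658.00 + 312.00)/2 = 485 K.

T_m ≈ 485 K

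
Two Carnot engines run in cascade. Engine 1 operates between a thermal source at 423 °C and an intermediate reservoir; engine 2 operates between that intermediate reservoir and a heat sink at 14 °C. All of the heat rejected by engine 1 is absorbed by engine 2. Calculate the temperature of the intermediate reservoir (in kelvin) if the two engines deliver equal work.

T_H = 423 °C → 423 + 273.15 = 696.15 K.
T_C = 14 °C → 14 + 273.15 = 287.15 K.
For reversible stages Q_m = Q_H·(T_m/T_H). Setting W₁ = Q_H(1 − T_m/T_H) equal to W₂ = Q_m(1 − T_C/T_m) = Q_H·(T_m − T_C)/T_H gives T_H − T_m = T_m − T_C, so T_m = (T_H + T_C)/2 = (696.15 + 287.15)/2 = 491.6 K.

T_m ≈ 491.6 K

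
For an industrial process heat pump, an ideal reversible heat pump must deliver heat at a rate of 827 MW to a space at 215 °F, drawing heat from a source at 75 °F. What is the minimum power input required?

Ẇ_in ≈ 172 MW

T_H = 215 °F → (215 − 32) × 5/9 = 101.67 °C = 374.82 K.
T_C = 75 °F → (75 − 32) × 5/9 = 23.89 °C = 297.04 K.
COP_HP = T_H/(T_H − T_C) = 374.82/77.78 = 4.8191.
W = Q_H/COP_HP = 827/4.8191 = 172 MW.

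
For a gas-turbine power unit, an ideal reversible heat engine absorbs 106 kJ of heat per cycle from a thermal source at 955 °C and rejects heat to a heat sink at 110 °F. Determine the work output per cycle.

T_H = 955 °C → 955 + 273.15 = 1228.15 K.
T_C = 110 °F → (110 − 32) × 5/9 = 43.33 °C = 316.48 K.
Carnot efficiency: η = 1 − T_C/T_H = 1 − 316.48/1228.15 = 0.7423.
W = η·Q_H = 0.7423 × 106 = 78.7 kJ.

W ≈ 78.7 kJ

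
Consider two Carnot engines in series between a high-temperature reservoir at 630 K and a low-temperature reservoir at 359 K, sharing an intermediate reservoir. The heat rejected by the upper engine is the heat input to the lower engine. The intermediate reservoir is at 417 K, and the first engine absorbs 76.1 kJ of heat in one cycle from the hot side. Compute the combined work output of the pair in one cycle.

W_total ≈ 32.7 kJ

Two reversible stages in series are equivalent to a single Carnot engine between T_H and T_C, so η_total = 1 − T_C/T_H = 1 − 359.00/630.00 = 0.4302.
W_total = η_total · Q_H = 0.4302 × 76.1 = 32.7 kJ.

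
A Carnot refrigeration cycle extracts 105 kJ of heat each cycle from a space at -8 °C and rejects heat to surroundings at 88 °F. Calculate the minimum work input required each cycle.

T_H = 88 °F → (88 − 32) × 5/9 = 31.11 °C = 304.26 K.
T_C = -8 °C → -8 + 273.15 = 265.15 K.
Carnot COP: COP_R = T_C/(T_H − T_C) = 265.15/39.11 = 6.7794.
W = Q_C/COP_R = 105/6.7794 = 15.5 kJ.

W_in ≈ 15.5 kJ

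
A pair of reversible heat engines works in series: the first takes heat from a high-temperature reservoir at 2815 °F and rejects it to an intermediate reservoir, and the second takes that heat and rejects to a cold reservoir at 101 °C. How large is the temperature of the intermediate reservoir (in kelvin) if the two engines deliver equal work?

T_H = 2815 °F → (2815 − 32) × 5/9 = 1546.11 °C = 1819.26 K.
T_C = 101 °C → 101 + 273.15 = 374.15 K.
For reversible stages Q_m = Q_H·(T_m/T_H). Setting W₁ = Q_H(1 − T_m/T_H) equal to W₂ = Q_m(1 − T_C/T_m) = Q_H·(T_m − T_C)/T_H gives T_H − T_m = T_m − T_C, so T_m = (T_H + T_C)/2 = (1819.26 + 374.15)/2 = 1097 K.

T_m ≈ 1097 K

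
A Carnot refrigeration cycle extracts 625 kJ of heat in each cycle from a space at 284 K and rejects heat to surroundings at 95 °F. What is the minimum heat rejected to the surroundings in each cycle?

Q_H ≈ 678.1 kJ

T_H = 95 °F → (95 − 32) × 5/9 = 35.00 °C = 308.15 K.
For a reversible cycle Q_H/Q_C = T_H/T_C, so Q_H = Q_C·T_H/T_C = 625 × 308.15/284.00 = 678.1 kJ.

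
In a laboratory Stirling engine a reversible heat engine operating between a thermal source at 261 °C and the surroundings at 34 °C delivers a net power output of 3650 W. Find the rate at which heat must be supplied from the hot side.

T_H = 261 °C → 261 + 273.15 = 534.15 K.
T_C = 34 °C → 34 + 273.15 = 307.15 K.
Since the cycle is reversible, η = 1 − T_C/T_H = 1 − 307.15/534.15 = 0.4250.
Q_H = W/η = 3650/0.4250 = 8590 W.

Q̇_H ≈ 8590 W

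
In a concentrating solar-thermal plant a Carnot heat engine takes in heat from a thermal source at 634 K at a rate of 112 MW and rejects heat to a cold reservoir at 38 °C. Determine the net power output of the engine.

T_C = 38 °C → 38 + 273.15 = 311.15 K.
Carnot efficiency: η = 1 − T_C/T_H = 1 − 311.15/634.00 = 0.5092.
W = η·Q_H = 0.5092 × 112 = 57.0 MW.

Ẇ ≈ 57.0 MW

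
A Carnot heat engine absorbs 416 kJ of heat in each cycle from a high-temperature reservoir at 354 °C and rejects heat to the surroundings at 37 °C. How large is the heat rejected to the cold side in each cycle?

T_H = 354 °C → 354 + 273.15 = 627.15 K.
T_C = 37 °C → 37 + 273.15 = 310.15 K.
Carnot efficiency: η = 1 − T_C/T_H = 1 − 310.15/627.15 = 0.5055.
For a reversible cycle Q_C/Q_H = T_C/T_H, so Q_C = 416 × 310.15/627.15 = 206 kJ.

Q_C ≈ 206 kJ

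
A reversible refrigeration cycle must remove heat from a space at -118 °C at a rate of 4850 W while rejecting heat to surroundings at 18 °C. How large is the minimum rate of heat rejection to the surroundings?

Q̇_H ≈ 9101 W

T_H = 18 °C → 18 + 273.15 = 291.15 K.
T_C = -118 °C → -118 + 273.15 = 155.15 K.
For a reversible cycle Q_H/Q_C = T_H/T_C, so Q_H = Q_C·T_H/T_C = 4850 × 291.15/155.15 = 9101 W.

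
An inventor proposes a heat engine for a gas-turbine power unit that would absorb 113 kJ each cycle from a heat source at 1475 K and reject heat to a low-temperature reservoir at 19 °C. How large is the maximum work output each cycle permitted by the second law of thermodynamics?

W_max ≈ 90.6 kJ

T_C = 19 °C → 19 + 273.15 = 292.15 K.
By the Carnot theorem, η_max = 1 − T_C/T_H = 1 − 292.15/1475.00 = 0.8019.
W_max = η_max · Q_H = 0.8019 × 113 = 90.6 kJ.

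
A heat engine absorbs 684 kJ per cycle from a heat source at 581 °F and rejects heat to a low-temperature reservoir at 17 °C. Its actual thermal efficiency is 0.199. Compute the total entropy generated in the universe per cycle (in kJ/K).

T_H = 581 °F → (581 − 32) × 5/9 = 305.00 °C = 578.15 K.
T_C = 17 °C → 17 + 273.15 = 290.15 K.
W = η·Q_H = 0.199 × 684 = 136.1 kJ, so Q_C = Q_H − W = 547.9 kJ.
The hot reservoir loses entropy Q_H/T_H = 684/578.15 = 1.183 kJ/K; the cold reservoir gains Q_C/T_C = 547.9/290.15 = 1.888 kJ/K.
ΔS_univ = −Q_H/T_H + Q_C/T_C = 0.705 kJ/K (> 0, since η = 0.199 < η_Carnot = 0.498).

ΔS_univ ≈ 0.705 kJ/K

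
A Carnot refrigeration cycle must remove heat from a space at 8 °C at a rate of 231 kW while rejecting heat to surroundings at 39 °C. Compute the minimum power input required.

T_H = 39 °C → 39 + 273.15 = 312.15 K.
T_C = 8 °C → 8 + 273.15 = 281.15 K.
For a reversible refrigerator, COP_R = T_C/(T_H − T_C) = 281.15/31.00 = 9.0694.
W = Q_C/COP_R = 231/9.0694 = 25.47 kW.

Ẇ_in ≈ 25.47 kW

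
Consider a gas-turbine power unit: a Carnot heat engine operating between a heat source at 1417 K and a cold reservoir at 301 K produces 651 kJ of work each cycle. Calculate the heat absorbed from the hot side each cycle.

Since the cycle is reversible, η = 1 − T_C/T_H = 1 − 301.00/1417.00 = 0.7876.
Q_H = W/η = 651/0.7876 = 827 kJ.

Q_H ≈ 827 kJ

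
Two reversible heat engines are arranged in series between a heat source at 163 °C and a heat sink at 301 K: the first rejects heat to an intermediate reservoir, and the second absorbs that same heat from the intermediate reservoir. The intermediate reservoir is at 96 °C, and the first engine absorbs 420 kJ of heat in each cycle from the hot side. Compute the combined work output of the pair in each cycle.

T_H = 163 °C → 163 + 273.15 = 436.15 K.
Two reversible stages in series are equivalent to a single Carnot engine between T_H and T_C, so η_total = 1 − T_C/T_H = 1 − 301.00/436.15 = 0.3099.
W_total = η_total · Q_H = 0.3099 × 420 = 130 kJ.

W_total ≈ 130 kJ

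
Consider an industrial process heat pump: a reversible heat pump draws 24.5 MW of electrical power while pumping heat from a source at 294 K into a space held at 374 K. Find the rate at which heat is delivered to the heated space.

Q̇_H ≈ 114.5 MW

Reversible heating COP: COP_HP = T_H/(T_H − T_C) = 374.00/80.00 = 4.6750.
Q_H = COP_HP · W = 4.6750 × 24.5 = 114.5 MW.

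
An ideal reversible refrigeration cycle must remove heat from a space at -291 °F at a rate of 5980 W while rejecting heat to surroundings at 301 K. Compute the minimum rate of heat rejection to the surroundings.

T_C = -291 °F → (-291 − 32) × 5/9 = -179.44 °C = 93.71 K.
For a reversible cycle Q_H/Q_C = T_H/T_C, so Q_H = Q_C·T_H/T_C = 5980 × 301.00/93.71 = 19200 W.

Q̇_H ≈ 19200 W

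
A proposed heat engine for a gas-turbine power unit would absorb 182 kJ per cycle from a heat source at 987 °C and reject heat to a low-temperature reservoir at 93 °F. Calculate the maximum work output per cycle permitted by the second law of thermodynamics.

T_H = 987 °C → 987 + 273.15 = 1260.15 K.
T_C = 93 °F → (93 − 32) × 5/9 = 33.89 °C = 307.04 K.
The second-law ceiling is the Carnot efficiency, η_max = 1 − T_C/T_H = 1 − 307.04/1260.15 = 0.7563.
W_max = η_max · Q_H = 0.7563 × 182 = 138 kJ.

W_max ≈ 138 kJ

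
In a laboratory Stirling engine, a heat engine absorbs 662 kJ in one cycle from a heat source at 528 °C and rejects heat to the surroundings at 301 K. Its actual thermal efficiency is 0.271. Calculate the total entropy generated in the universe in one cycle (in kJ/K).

T_H = 528 °C → 528 + 273.15 = 801.15 K.
W = η·Q_H = 0.271 × 662 = 179.4 kJ, so Q_C = Q_H − W = 482.6 kJ.
Entropy balance on the reservoirs: −Q_H/T_H = -0.8263 kJ/K, +Q_C/T_C = 1.603 kJ/K.
ΔS_univ = −Q_H/T_H + Q_C/T_C = 0.777 kJ/K (> 0, since η = 0.271 < η_Carnot = 0.624).

ΔS_univ ≈ 0.777 kJ/K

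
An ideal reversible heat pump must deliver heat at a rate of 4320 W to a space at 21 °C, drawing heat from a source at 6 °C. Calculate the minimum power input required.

Ẇ_in ≈ 220 W

T_H = 21 °C → 21 + 273.15 = 294.15 K.
T_C = 6 °C → 6 + 273.15 = 279.15 K.
COP_HP = T_H/(T_H − T_C) = 294.15/15.00 = 19.6100.
W = Q_H/COP_HP = 4320/19.6100 = 220 W.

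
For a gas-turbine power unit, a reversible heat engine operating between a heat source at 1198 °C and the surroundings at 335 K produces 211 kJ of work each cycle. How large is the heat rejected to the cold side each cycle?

T_H = 1198 °C → 1198 + 273.15 = 1471.15 K.
For a reversible engine, η = 1 − T_C/T_H = 1 − 335.00/1471.15 = 0.7723.
Since Q_C/Q_H = T_C/T_H and Q_H = W/η, Q_C = W·T_C/(T_H − T_C) = 211 × 335.00/1136.15 = 62.2 kJ.

Q_C ≈ 62.2 kJ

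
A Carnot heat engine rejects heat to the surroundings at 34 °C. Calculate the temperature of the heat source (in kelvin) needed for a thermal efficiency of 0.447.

T_C = 34 °C → 34 + 273.15 = 307.15 K.
From η = 1 − T_C/T_H, solving for T_H gives T_H = T_C/(1 − η) = 307.15/(1 − 0.447) = 555 K.

T_H ≈ 555 K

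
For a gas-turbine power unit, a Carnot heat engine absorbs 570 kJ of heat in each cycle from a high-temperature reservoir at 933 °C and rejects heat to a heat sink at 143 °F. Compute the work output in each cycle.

T_H = 933 °C → 933 + 273.15 = 1206.15 K.
T_C = 143 °F → (143 − 32) × 5/9 = 61.67 °C = 334.82 K.
η_rev = 1 − T_C/T_H = 1 − 334.82/1206.15 = 0.7224.
W = η·Q_H = 0.7224 × 570 = 412 kJ.

W ≈ 412 kJ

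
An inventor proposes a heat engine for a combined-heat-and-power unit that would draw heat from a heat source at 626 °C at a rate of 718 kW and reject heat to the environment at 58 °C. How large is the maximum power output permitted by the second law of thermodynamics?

Ẇ_max ≈ 454 kW

T_H = 626 °C → 626 + 273.15 = 899.15 K.
T_C = 58 °C → 58 + 273.15 = 331.15 K.
By the Carnot theorem, η_max = 1 − T_C/T_H = 1 − 331.15/899.15 = 0.6317.
W_max = η_max · Q_H = 0.6317 × 718 = 454 kW.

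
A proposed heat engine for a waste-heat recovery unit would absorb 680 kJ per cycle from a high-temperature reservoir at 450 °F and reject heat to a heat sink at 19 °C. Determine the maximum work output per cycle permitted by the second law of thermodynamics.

T_H = 450 °F → (450 − 32) × 5/9 = 232.22 °C = 505.37 K.
T_C = 19 °C → 19 + 273.15 = 292.15 K.
The second-law ceiling is the Carnot efficiency, η_max = 1 − T_C/T_H = 1 − 292.15/505.37 = 0.4219.
W_max = η_max · Q_H = 0.4219 × 680 = 286.9 kJ.

W_max ≈ 286.9 kJ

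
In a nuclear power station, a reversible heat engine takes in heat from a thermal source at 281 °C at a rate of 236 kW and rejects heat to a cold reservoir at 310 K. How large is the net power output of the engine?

T_H = 281 °C → 281 + 273.15 = 554.15 K.
η_rev = 1 − T_C/T_H = 1 − 310.00/554.15 = 0.4406.
W = η·Q_H = 0.4406 × 236 = 104.0 kW.

Ẇ ≈ 104.0 kW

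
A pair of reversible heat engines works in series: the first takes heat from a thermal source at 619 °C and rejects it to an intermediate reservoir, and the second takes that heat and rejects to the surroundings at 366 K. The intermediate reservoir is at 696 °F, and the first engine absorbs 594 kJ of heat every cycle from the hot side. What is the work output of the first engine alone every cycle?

W₁ ≈ 167 kJ

T_H = 619 °C → 619 + 273.15 = 892.15 K.
T_m = 696 °F → (696 − 32) × 5/9 = 368.89 °C = 642.04 K.
First-stage efficiency η₁ = 1 − T_m/T_H = 1 − 642.04/892.15 = 0.2803.
W₁ = η₁·Q_H = 0.2803 × 594 = 167 kJ.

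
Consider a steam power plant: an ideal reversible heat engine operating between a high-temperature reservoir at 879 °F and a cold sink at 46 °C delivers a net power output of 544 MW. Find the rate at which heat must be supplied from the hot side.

Q̇_H ≈ 953 MW

T_H = 879 °F → (879 − 32) × 5/9 = 470.56 °C = 743.71 K.
T_C = 46 °C → 46 + 273.15 = 319.15 K.
Carnot efficiency: η = 1 − T_C/T_H = 1 − 319.15/743.71 = 0.5709.
Q_H = W/η = 544/0.5709 = 953 MW.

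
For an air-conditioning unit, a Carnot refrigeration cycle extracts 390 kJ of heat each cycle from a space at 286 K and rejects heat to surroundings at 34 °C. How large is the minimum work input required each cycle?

W_in ≈ 28.84 kJ

T_H = 34 °C → 34 + 273.15 = 307.15 K.
For a reversible refrigerator, COP_R = T_C/(T_H − T_C) = 286.00/21.15 = 13.5225.
W = Q_C/COP_R = 390/13.5225 = 28.84 kJ.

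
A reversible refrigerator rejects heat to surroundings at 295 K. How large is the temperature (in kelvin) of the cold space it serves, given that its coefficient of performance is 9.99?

COP_R = T_C/(T_H − T_C) ⇒ T_C = T_H·COP_R/(1 + COP_R) = 295.00 × 9.99/(1 + 9.99) = 268 K.

T_C ≈ 268 K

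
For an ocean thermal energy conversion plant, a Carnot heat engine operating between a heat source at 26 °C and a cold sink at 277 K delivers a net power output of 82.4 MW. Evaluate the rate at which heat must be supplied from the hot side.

Q̇_H ≈ 1110 MW

T_H = 26 °C → 26 + 273.15 = 299.15 K.
The Carnot efficiency is η = 1 − T_C/T_H = 1 − 277.00/299.15 = 0.0740.
Q_H = W/η = 82.4/0.0740 = 1110 MW.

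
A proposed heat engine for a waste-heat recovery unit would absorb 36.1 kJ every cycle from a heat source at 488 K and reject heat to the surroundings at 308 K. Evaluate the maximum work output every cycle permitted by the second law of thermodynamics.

W_max ≈ 13.3 kJ

No engine can exceed the Carnot limit: η_max = 1 − T_C/T_H = 1 − 308.00/488.00 = 0.3689.
W_max = η_max · Q_H = 0.3689 × 36.1 = 13.3 kJ.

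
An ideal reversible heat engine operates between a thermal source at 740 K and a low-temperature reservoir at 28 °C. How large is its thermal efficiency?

η ≈ 0.593

T_C = 28 °C → 28 + 273.15 = 301.15 K.
Since the cycle is reversible, η = 1 − T_C/T_H = 1 − 301.15/740.00 = 0.593.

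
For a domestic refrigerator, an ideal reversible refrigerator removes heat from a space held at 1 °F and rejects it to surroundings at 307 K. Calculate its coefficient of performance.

COP_R ≈ 5.01

T_C = 1 °F → (1 − 32) × 5/9 = -17.22 °C = 255.93 K.
For a reversible refrigerator, COP_R = T_C/(T_H − T_C) = 255.93/(307.00 − 255.93) = 5.01.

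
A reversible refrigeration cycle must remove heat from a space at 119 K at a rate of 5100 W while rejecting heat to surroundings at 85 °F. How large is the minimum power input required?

T_H = 85 °F → (85 − 32) × 5/9 = 29.44 °C = 302.59 K.
Carnot COP: COP_R = T_C/(T_H − T_C) = 119.00/183.59 = 0.6482.
W = Q_C/COP_R = 5100/0.6482 = 7870 W.

Ẇ_in ≈ 7870 W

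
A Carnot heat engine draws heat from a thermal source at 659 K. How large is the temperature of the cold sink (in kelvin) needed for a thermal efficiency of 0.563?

T_C ≈ 288.0 K

From η = 1 − T_C/T_H, T_C = T_H·(1 − η) = 659.00 × (1 − 0.563) = 288.0 K.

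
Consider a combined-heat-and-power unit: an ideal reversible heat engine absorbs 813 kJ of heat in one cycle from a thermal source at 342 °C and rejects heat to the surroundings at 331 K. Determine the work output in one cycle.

T_H = 342 °C → 342 + 273.15 = 615.15 K.
η_rev = 1 − T_C/T_H = 1 − 331.00/615.15 = 0.4619.
W = η·Q_H = 0.4619 × 813 = 376 kJ.

W ≈ 376 kJ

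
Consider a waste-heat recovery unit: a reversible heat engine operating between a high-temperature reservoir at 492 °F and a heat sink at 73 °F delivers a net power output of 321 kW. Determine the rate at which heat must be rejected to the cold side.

Q̇_C ≈ 408 kW

T_H = 492 °F → (492 − 32) × 5/9 = 255.56 °C = 528.71 K.
T_C = 73 °F → (73 − 32) × 5/9 = 22.78 °C = 295.93 K.
The Carnot efficiency is η = 1 − T_C/T_H = 1 − 295.93/528.71 = 0.4403.
Since Q_C/Q_H = T_C/T_H and Q_H = W/η, Q_C = W·T_C/(T_H − T_C) = 321 × 295.93/232.78 = 408 kW.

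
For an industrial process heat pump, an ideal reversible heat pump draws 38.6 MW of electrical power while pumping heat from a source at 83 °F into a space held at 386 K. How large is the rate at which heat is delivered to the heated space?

Q̇_H ≈ 176 MW

T_C = 83 °F → (83 − 32) × 5/9 = 28.33 °C = 301.48 K.
For a reversible heat pump, COP_HP = T_H/(T_H − T_C) = 386.00/84.52 = 4.5671.
Q_H = COP_HP · W = 4.5671 × 38.6 = 176 MW.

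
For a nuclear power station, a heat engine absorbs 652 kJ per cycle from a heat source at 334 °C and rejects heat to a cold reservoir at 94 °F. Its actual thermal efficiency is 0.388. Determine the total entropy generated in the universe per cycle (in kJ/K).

T_H = 334 °C → 334 + 273.15 = 607.15 K.
T_C = 94 °F → (94 − 32) × 5/9 = 34.44 °C = 307.59 K.
W = η·Q_H = 0.388 × 652 = 253.0 kJ, so Q_C = Q_H − W = 399.0 kJ.
The hot reservoir loses entropy Q_H/T_H = 652/607.15 = 1.074 kJ/K; the cold reservoir gains Q_C/T_C = 399.0/307.59 = 1.297 kJ/K.
ΔS_univ = −Q_H/T_H + Q_C/T_C = 0.223 kJ/K (> 0, since η = 0.388 < η_Carnot = 0.493).

ΔS_univ ≈ 0.223 kJ/K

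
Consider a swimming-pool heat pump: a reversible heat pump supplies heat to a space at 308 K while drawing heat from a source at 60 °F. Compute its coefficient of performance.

T_C = 60 °F → (60 − 32) × 5/9 = 15.56 °C = 288.71 K.
COP_HP = T_H/(T_H − T_C) = 308.00/(308.00 − 288.71) = 15.96.

COP_HP ≈ 15.96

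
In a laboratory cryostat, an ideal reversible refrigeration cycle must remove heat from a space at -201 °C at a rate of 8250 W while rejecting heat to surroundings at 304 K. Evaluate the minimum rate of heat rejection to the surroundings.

Q̇_H ≈ 34800 W

T_C = -201 °C → -201 + 273.15 = 72.15 K.
For a reversible cycle Q_H/Q_C = T_H/T_C, so Q_H = Q_C·T_H/T_C = 8250 × 304.00/72.15 = 34800 W.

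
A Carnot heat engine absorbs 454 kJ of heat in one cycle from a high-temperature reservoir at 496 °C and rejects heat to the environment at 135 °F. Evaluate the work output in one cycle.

W ≈ 259 kJ

T_H = 496 °C → 496 + 273.15 = 769.15 K.
T_C = 135 °F → (135 − 32) × 5/9 = 57.22 °C = 330.37 K.
η_rev = 1 − T_C/T_H = 1 − 330.37/769.15 = 0.5705.
W = η·Q_H = 0.5705 × 454 = 259 kJ.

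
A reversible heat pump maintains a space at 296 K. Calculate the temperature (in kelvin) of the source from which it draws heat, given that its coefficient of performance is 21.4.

T_C ≈ 282 K

COP_HP = T_H/(T_H − T_C) ⇒ T_C = T_H·(COP_HP − 1)/COP_HP = 296.00 × (21.4 − 1)/21.4 = 282 K.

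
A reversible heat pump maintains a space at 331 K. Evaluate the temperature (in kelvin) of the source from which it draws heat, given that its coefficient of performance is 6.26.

COP_HP = T_H/(T_H − T_C) ⇒ T_C = T_H·(COP_HP − 1)/COP_HP = 331.00 × (6.26 − 1)/6.26 = 278 K.

T_C ≈ 278 K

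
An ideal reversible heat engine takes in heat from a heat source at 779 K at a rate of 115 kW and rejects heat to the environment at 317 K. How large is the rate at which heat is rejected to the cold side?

For a reversible engine, η = 1 − T_C/T_H = 1 − 317.00/779.00 = 0.5931.
For a reversible cycle Q_C/Q_H = T_C/T_H, so Q_C = 115 × 317.00/779.00 = 46.8 kW.

Q̇_C ≈ 46.8 kW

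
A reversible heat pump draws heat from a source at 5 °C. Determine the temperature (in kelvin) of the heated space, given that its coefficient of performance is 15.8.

T_C = 5 °C → 5 + 273.15 = 278.15 K.
COP_HP = T_H/(T_H − T_C) ⇒ T_H = T_C·COP_HP/(COP_HP − 1) = 278.15 × 15.8/(15.8 − 1) = 297 K.

T_H ≈ 297 K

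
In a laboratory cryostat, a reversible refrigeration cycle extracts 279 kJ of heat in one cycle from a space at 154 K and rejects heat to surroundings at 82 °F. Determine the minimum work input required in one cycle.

W_in ≈ 266 kJ

T_H = 82 °F → (82 − 32) × 5/9 = 27.78 °C = 300.93 K.
For a reversible refrigerator, COP_R = T_C/(T_H − T_C) = 154.00/146.93 = 1.0481.
W = Q_C/COP_R = 279/1.0481 = 266 kJ.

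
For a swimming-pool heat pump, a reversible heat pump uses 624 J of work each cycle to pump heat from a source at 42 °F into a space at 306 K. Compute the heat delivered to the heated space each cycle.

T_C = 42 °F → (42 − 32) × 5/9 = 5.56 °C = 278.71 K.
Reversible heating COP: COP_HP = T_H/(T_H − T_C) = 306.00/27.29 = 11.2111.
Q_H = COP_HP · W = 11.2111 × 624 = 7000 J.

Q_H ≈ 7000 J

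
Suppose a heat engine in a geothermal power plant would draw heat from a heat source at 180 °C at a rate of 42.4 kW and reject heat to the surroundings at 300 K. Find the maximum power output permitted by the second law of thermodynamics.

Ẇ_max ≈ 14.33 kW

T_H = 180 °C → 180 + 273.15 = 453.15 K.
The second-law ceiling is the Carnot efficiency, η_max = 1 − T_C/T_H = 1 − 300.00/453.15 = 0.3380.
W_max = η_max · Q_H = 0.3380 × 42.4 = 14.33 kW.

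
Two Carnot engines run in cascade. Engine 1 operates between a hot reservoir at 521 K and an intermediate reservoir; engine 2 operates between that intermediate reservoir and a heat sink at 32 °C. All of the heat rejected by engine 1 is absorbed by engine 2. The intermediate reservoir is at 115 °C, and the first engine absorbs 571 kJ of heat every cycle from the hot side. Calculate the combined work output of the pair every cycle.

T_C = 32 °C → 32 + 273.15 = 305.15 K.
Two reversible stages in series are equivalent to a single Carnot engine between T_H and T_C, so η_total = 1 − T_C/T_H = 1 − 305.15/521.00 = 0.4143.
W_total = η_total · Q_H = 0.4143 × 571 = 237 kJ.

W_total ≈ 237 kJ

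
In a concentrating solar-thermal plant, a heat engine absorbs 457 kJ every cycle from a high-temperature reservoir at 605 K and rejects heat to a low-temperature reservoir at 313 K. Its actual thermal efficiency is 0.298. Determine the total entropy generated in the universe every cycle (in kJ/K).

W = η·Q_H = 0.298 × 457 = 136.2 kJ, so Q_C = Q_H − W = 320.8 kJ.
The hot reservoir loses entropy Q_H/T_H = 457/605.00 = 0.7554 kJ/K; the cold reservoir gains Q_C/T_C = 320.8/313.00 = 1.025 kJ/K.
ΔS_univ = −Q_H/T_H + Q_C/T_C = 0.270 kJ/K (> 0, since η = 0.298 < η_Carnot = 0.483).

ΔS_univ ≈ 0.270 kJ/K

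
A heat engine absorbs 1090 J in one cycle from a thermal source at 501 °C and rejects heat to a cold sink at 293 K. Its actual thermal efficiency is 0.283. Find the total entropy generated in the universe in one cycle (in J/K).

T_H = 501 °C → 501 + 273.15 = 774.15 K.
W = η·Q_H = 0.283 × 1090 = 308.5 J, so Q_C = Q_H − W = 781.5 J.
Entropy balance on the reservoirs: −Q_H/T_H = -1.408 J/K, +Q_C/T_C = 2.667 J/K.
ΔS_univ = −Q_H/T_H + Q_C/T_C = 1.26 J/K (> 0, since η = 0.283 < η_Carnot = 0.622).

ΔS_univ ≈ 1.26 J/K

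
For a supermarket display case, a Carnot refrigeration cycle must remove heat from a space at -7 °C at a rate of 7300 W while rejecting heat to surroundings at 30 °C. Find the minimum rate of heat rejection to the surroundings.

T_H = 30 °C → 30 + 273.15 = 303.15 K.
T_C = -7 °C → -7 + 273.15 = 266.15 K.
For a reversible cycle Q_H/Q_C = T_H/T_C, so Q_H = Q_C·T_H/T_C = 7300 × 303.15/266.15 = 8315 W.

Q̇_H ≈ 8315 W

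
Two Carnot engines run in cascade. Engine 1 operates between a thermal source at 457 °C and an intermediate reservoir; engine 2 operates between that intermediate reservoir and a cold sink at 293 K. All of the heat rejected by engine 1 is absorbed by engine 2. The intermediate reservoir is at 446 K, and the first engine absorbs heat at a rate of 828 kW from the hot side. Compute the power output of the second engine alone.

Ẇ₂ ≈ 173.5 kW

T_H = 457 °C → 457 + 273.15 = 730.15 K.
Heat entering the second stage: Q_m = Q_H·(T_m/T_H) = 828 × 446.00/730.15 = 505.8 kW.
Second-stage efficiency η₂ = 1 − T_C/T_m = 1 − 293.00/446.00 = 0.3430, so W₂ = η₂·Q_m = 173.5 kW.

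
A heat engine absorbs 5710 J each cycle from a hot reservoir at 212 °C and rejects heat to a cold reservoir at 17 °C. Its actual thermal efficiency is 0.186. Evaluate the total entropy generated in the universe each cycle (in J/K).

ΔS_univ ≈ 4.250 J/K

T_H = 212 °C → 212 + 273.15 = 485.15 K.
T_C = 17 °C → 17 + 273.15 = 290.15 K.
W = η·Q_H = 0.186 × 5710 = 1062 J, so Q_C = Q_H − W = 4648 J.
The hot reservoir loses entropy Q_H/T_H = 5710/485.15 = 11.77 J/K; the cold reservoir gains Q_C/T_C = 4648/290.15 = 16.02 J/K.
ΔS_univ = −Q_H/T_H + Q_C/T_C = 4.250 J/K (> 0, since η = 0.186 < η_Carnot = 0.402).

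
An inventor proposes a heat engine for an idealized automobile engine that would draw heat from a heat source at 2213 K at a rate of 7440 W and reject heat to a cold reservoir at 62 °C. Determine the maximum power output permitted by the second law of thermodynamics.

T_C = 62 °C → 62 + 273.15 = 335.15 K.
No engine can exceed the Carnot limit: η_max = 1 − T_C/T_H = 1 − 335.15/2213.00 = 0.8486.
W_max = η_max · Q_H = 0.8486 × 7440 = 6313 W.

Ẇ_max ≈ 6313 W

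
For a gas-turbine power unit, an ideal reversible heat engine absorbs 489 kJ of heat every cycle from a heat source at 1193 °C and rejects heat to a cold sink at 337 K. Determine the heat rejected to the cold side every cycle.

T_H = 1193 °C → 1193 + 273.15 = 1466.15 K.
The Carnot efficiency is η = 1 − T_C/T_H = 1 − 337.00/1466.15 = 0.7701.
For a reversible cycle Q_C/Q_H = T_C/T_H, so Q_C = 489 × 337.00/1466.15 = 112 kJ.

Q_C ≈ 112 kJ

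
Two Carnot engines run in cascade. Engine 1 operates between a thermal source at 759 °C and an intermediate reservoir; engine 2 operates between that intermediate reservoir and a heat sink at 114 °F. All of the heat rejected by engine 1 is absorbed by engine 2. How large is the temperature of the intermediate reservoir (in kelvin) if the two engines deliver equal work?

T_m ≈ 675 K

T_H = 759 °C → 759 + 273.15 = 1032.15 K.
T_C = 114 °F → (114 − 32) × 5/9 = 45.56 °C = 318.71 K.
For reversible stages Q_m = Q_H·(T_m/T_H). Setting W₁ = Q_H(1 − T_m/T_H) equal to W₂ = Q_m(1 − T_C/T_m) = Q_H·(T_m − T_C)/T_H gives T_H − T_m = T_m − T_C, so T_m = (T_H + T_C)/2 = (1032.15 + 318.71)/2 = 675 K.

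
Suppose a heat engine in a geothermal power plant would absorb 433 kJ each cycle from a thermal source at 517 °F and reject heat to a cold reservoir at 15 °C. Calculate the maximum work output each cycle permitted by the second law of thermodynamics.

T_H = 517 °F → (517 − 32) × 5/9 = 269.44 °C = 542.59 K.
T_C = 15 °C → 15 + 273.15 = 288.15 K.
The upper bound on efficiency is η_max = 1 − T_C/T_H = 1 − 288.15/542.59 = 0.4689.
W_max = η_max · Q_H = 0.4689 × 433 = 203 kJ.

W_max ≈ 203 kJ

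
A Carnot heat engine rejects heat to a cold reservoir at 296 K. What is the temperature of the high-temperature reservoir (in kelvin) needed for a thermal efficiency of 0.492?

From η = 1 − T_C/T_H, solving for T_H gives T_H = T_C/(1 − η) = 296.00/(1 − 0.492) = 582.7 K.

T_H ≈ 582.7 K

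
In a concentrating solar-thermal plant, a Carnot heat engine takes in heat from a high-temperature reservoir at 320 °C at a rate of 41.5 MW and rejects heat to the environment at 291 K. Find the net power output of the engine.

T_H = 320 °C → 320 + 273.15 = 593.15 K.
Since the cycle is reversible, η = 1 − T_C/T_H = 1 − 291.00/593.15 = 0.5094.
W = η·Q_H = 0.5094 × 41.5 = 21.1 MW.

Ẇ ≈ 21.1 MW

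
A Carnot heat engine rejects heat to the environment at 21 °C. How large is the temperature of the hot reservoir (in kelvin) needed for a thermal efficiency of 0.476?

T_H ≈ 561 K

T_C = 21 °C → 21 + 273.15 = 294.15 K.
From η = 1 − T_C/T_H, solving for T_H gives T_H = T_C/(1 − η) = 294.15/(1 − 0.476) = 561 K.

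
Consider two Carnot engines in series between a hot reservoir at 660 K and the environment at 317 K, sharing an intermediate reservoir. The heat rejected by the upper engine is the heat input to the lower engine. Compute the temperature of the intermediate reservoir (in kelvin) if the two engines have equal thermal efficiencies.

T_m ≈ 457.4 K

Equal efficiencies require 1 − T_m/T_H = 1 − T_C/T_m, i.e. T_m/T_H = T_C/T_m, so T_m = √(T_H·T_C) = √(660.00 × 317.00) = 457.4 K.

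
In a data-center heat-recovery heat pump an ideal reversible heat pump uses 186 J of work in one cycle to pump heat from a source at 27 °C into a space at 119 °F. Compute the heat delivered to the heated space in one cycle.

Q_H ≈ 2800 J

T_H = 119 °F → (119 − 32) × 5/9 = 48.33 °C = 321.48 K.
T_C = 27 °C → 27 + 273.15 = 300.15 K.
For a reversible heat pump, COP_HP = T_H/(T_H − T_C) = 321.48/21.33 = 15.0695.
Q_H = COP_HP · W = 15.0695 × 186 = 2800 J.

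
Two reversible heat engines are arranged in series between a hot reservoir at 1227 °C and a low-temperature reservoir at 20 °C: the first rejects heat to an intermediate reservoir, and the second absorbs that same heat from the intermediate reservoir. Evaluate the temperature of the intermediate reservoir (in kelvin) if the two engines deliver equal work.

T_m ≈ 896.7 K

T_H = 1227 °C → 1227 + 273.15 = 1500.15 K.
T_C = 20 °C → 20 + 273.15 = 293.15 K.
For reversible stages Q_m = Q_H·(T_m/T_H). Setting W₁ = Q_H(1 − T_m/T_H) equal to W₂ = Q_m(1 − T_C/T_m) = Q_H·(T_m − T_C)/T_H gives T_H − T_m = T_m − T_C, so T_m = (T_H + T_C)/2 = (1500.15 + 293.15)/2 = 896.7 K.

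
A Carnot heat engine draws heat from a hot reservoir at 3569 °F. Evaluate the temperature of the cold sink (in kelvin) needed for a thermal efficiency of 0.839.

T_C ≈ 360 K

T_H = 3569 °F → (3569 − 32) × 5/9 = 1965.00 °C = 2238.15 K.
From η = 1 − T_C/T_H, T_C = T_H·(1 − η) = 2238.15 × (1 − 0.839) = 360 K.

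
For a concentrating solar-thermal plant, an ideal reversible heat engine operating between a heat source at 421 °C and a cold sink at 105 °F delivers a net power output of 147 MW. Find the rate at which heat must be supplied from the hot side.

T_H = 421 °C → 421 + 273.15 = 694.15 K.
T_C = 105 °F → (105 − 32) × 5/9 = 40.56 °C = 313.71 K.
η_rev = 1 − T_C/T_H = 1 − 313.71/694.15 = 0.5481.
Q_H = W/η = 147/0.5481 = 268 MW.

Q̇_H ≈ 268 MW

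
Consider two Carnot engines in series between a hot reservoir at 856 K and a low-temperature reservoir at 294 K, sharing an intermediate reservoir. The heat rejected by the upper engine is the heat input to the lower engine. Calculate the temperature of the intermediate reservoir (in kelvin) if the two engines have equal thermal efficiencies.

Equal efficiencies require 1 − T_m/T_H = 1 − T_C/T_m, i.e. T_m/T_H = T_C/T_m, so T_m = √(T_H·T_C) = √(856.00 × 294.00) = 502 K.

T_m ≈ 502 K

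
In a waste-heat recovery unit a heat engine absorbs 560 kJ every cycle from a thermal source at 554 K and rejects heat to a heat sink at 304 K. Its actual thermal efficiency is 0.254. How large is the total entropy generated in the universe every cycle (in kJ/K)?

ΔS_univ ≈ 0.3634 kJ/K

W = η·Q_H = 0.254 × 560 = 142.2 kJ, so Q_C = Q_H − W = 417.8 kJ.
The hot reservoir loses entropy Q_H/T_H = 560/554.00 = 1.011 kJ/K; the cold reservoir gains Q_C/T_C = 417.8/304.00 = 1.374 kJ/K.
ΔS_univ = −Q_H/T_H + Q_C/T_C = 0.3634 kJ/K (> 0, since η = 0.254 < η_Carnot = 0.451).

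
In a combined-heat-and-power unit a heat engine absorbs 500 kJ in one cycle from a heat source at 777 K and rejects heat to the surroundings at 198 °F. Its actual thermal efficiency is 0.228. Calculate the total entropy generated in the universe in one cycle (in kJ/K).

T_C = 198 °F → (198 − 32) × 5/9 = 92.22 °C = 365.37 K.
W = η·Q_H = 0.228 × 500 = 114.0 kJ, so Q_C = Q_H − W = 386.0 kJ.
Entropy balance on the reservoirs: −Q_H/T_H = -0.6435 kJ/K, +Q_C/T_C = 1.056 kJ/K.
ΔS_univ = −Q_H/T_H + Q_C/T_C = 0.4130 kJ/K (> 0, since η = 0.228 < η_Carnot = 0.530).

ΔS_univ ≈ 0.4130 kJ/K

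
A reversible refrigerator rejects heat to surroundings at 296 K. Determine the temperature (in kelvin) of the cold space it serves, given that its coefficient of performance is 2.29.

COP_R = T_C/(T_H − T_C) ⇒ T_C = T_H·COP_R/(1 + COP_R) = 296.00 × 2.29/(1 + 2.29) = 206 K.

T_C ≈ 206 K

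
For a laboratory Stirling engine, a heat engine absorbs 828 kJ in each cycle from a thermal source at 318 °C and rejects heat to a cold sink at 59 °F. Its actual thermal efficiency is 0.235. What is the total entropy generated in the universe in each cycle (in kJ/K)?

ΔS_univ ≈ 0.798 kJ/K

T_H = 318 °C → 318 + 273.15 = 591.15 K.
T_C = 59 °F → (59 − 32) × 5/9 = 15.00 °C = 288.15 K.
W = η·Q_H = 0.235 × 828 = 194.6 kJ, so Q_C = Q_H − W = 633.4 kJ.
Reservoir entropy changes: ΔS_H = −Q_H/T_H = −828/591.15 = -1.401 kJ/K and ΔS_C = +Q_C/T_C = 633.4/288.15 = 2.198 kJ/K.
ΔS_univ = −Q_H/T_H + Q_C/T_C = 0.798 kJ/K (> 0, since η = 0.235 < η_Carnot = 0.513).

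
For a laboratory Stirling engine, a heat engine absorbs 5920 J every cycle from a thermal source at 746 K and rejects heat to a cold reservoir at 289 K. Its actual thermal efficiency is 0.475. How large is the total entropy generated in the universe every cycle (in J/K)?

W = η·Q_H = 0.475 × 5920 = 2812 J, so Q_C = Q_H − W = 3108 J.
The hot reservoir loses entropy Q_H/T_H = 5920/746.00 = 7.936 J/K; the cold reservoir gains Q_C/T_C = 3108/289.00 = 10.75 J/K.
ΔS_univ = −Q_H/T_H + Q_C/T_C = 2.82 J/K (> 0, since η = 0.475 < η_Carnot = 0.613).

ΔS_univ ≈ 2.82 J/K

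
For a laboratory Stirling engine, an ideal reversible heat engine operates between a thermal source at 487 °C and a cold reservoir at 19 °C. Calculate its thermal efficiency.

η ≈ 0.616

T_H = 487 °C → 487 + 273.15 = 760.15 K.
T_C = 19 °C → 19 + 273.15 = 292.15 K.
Carnot efficiency: η = 1 − T_C/T_H = 1 − 292.15/760.15 = 0.616.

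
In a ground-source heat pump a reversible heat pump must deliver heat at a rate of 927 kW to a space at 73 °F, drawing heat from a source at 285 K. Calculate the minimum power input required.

Ẇ_in ≈ 34.23 kW

T_H = 73 °F → (73 − 32) × 5/9 = 22.78 °C = 295.93 K.
Reversible heating COP: COP_HP = T_H/(T_H − T_C) = 295.93/10.93 = 27.0803.
W = Q_H/COP_HP = 927/27.0803 = 34.23 kW.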